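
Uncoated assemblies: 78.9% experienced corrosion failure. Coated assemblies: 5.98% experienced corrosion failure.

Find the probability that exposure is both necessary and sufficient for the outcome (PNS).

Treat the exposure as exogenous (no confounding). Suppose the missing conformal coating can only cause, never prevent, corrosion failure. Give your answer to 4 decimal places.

PNS ≈ 0.7292

p₁ = 0.789, p₀ = 0.0598.
Under exogeneity and monotonicity, PNS = p₁ − p₀.
PNS = 0.789 − 0.0598 = 0.7292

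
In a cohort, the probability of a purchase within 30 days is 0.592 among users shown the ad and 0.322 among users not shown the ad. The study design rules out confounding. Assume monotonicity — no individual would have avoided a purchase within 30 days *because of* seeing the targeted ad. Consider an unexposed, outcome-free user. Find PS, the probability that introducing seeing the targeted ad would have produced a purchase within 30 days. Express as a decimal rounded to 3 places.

Let p₁ = 0.592, p₀ = 0.322.
Under exogeneity and monotonicity, PS = (p₁ − p₀) / (1 − p₀).
PS = (0.592 − 0.322) / (1 − 0.322) = 0.27 / 0.678 ≈ 0.3982

PS ≈ 0.398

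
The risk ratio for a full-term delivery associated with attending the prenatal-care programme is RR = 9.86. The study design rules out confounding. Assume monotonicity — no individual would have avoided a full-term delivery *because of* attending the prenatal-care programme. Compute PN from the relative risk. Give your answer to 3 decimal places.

Under exogeneity and monotonicity, PN = (RR − 1) / RR = 1 − 1/RR.
PN = (9.86 − 1) / 9.86 = 8.86 / 9.86 ≈ 0.8986

PN ≈ 0.899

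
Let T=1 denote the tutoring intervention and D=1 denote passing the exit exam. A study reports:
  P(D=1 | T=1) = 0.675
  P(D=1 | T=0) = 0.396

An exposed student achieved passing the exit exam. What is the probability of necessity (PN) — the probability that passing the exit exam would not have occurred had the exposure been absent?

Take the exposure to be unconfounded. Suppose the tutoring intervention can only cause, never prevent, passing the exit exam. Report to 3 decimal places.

Let p₁ = 0.675, p₀ = 0.396.
Under exogeneity and monotonicity, PN = (p₁ − p₀) / p₁.
PN = (0.675 − 0.396) / 0.675 = 0.279 / 0.675 ≈ 0.4133

PN ≈ 0.413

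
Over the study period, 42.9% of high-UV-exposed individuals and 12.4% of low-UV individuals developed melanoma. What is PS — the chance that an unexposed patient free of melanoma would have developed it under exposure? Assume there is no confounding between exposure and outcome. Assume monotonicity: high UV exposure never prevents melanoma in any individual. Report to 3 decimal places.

p₁ = 0.429, p₀ = 0.124.
Under exogeneity and monotonicity, PS = (p₁ − p₀) / (1 − p₀).
PS = (0.429 − 0.124) / (1 − 0.124) = 0.305 / 0.876 ≈ 0.3482

PS ≈ 0.348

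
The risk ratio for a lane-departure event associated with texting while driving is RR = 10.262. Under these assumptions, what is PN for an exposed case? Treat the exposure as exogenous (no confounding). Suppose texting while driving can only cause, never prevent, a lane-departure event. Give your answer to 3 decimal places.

PN ≈ 0.903

Under exogeneity and monotonicity, PN = (RR − 1) / RR = 1 − 1/RR.
PN = (10.262 − 1) / 10.262 = 9.262 / 10.262 ≈ 0.9026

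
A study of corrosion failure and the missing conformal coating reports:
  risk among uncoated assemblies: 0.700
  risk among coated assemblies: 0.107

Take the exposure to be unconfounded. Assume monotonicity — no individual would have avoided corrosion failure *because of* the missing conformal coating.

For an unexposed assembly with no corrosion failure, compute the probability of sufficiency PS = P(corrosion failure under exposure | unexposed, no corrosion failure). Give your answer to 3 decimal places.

PS ≈ 0.664

Let p₁ = 0.7, p₀ = 0.107.
Under exogeneity and monotonicity, PS = (p₁ − p₀) / (1 − p₀).
PS = (0.7 − 0.107) / (1 − 0.107) = 0.593 / 0.893 ≈ 0.6641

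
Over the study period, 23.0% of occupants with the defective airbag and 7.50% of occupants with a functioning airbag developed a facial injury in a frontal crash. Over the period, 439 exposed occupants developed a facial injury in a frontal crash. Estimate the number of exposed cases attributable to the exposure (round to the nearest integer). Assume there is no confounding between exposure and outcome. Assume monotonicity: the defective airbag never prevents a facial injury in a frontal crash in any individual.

p₁ = 0.23, p₀ = 0.075.
PN = (p₁ − p₀)/p₁ = (0.23 − 0.075) / 0.23 ≈ 0.67391.
Attributable cases ≈ PN × (exposed cases) = 0.67391 × 439 ≈ 295.85.

about 296 cases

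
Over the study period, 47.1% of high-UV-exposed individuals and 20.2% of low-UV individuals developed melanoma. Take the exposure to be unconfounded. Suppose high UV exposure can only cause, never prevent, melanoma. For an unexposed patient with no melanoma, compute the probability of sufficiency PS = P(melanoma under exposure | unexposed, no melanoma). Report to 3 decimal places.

p₁ = 0.471, p₀ = 0.202.
Under exogeneity and monotonicity, PS = (p₁ − p₀) / (1 − p₀).
PS = (0.471 − 0.202) / (1 − 0.202) = 0.269 / 0.798 ≈ 0.3371

PS ≈ 0.337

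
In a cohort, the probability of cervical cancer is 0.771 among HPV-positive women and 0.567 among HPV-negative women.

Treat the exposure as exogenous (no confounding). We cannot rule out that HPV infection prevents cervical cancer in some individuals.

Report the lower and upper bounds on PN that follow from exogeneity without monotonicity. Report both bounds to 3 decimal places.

Let p₁ = 0.771, p₀ = 0.567.
Under exogeneity alone the bounds on PN are max{0,(p₁−p₀)/p₁} ≤ PN ≤ min{1,(1−p₀)/p₁}.
  lower = (p₁ − p₀)/p₁ = 0.204 / 0.771 ≈ 0.2646
  upper = min{1, (1 − p₀)/p₁} = 0.433 / 0.771 ≈ 0.5616

0.265 ≤ PN ≤ 0.562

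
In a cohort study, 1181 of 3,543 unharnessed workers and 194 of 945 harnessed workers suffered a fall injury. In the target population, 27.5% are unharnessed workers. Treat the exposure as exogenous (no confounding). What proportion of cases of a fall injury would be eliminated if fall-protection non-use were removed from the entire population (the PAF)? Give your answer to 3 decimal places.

p₁ = P(outcome | exposed) = 1181/3543 = 0.33333
p₀ = P(outcome | unexposed) = 194/945 = 0.20529
Overall risk P(Y=1) = π·p₁ + (1−π)·p₀ = 0.275×0.33333 + 0.725×0.20529 = 0.2405.
Under exogeneity, PAF = [P(Y=1) − p₀] / P(Y=1).
PAF = (0.2405 − 0.20529) / 0.2405 ≈ 0.1464

PAF ≈ 0.146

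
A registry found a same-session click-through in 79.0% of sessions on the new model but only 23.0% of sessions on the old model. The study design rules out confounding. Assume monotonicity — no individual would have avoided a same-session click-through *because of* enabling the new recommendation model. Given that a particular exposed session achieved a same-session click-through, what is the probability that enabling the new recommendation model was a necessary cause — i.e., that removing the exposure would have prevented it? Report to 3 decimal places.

p₁ = 0.79, p₀ = 0.23.
Under exogeneity and monotonicity, PN = (p₁ − p₀) / p₁.
PN = (0.79 − 0.23) / 0.79 = 0.56 / 0.79 ≈ 0.7089

PN ≈ 0.709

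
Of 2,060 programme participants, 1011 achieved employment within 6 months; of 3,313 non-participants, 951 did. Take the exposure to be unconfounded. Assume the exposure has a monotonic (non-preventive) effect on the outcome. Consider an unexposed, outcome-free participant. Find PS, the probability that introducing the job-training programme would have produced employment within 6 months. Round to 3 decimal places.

p₁ = P(outcome | exposed) = 1011/2060 = 0.49078
p₀ = P(outcome | unexposed) = 951/3313 = 0.28705
Under exogeneity and monotonicity, PS = (p₁ − p₀) / (1 − p₀).
PS = (0.49078 − 0.28705) / (1 − 0.28705) = 0.20373 / 0.71295 ≈ 0.2858

PS ≈ 0.286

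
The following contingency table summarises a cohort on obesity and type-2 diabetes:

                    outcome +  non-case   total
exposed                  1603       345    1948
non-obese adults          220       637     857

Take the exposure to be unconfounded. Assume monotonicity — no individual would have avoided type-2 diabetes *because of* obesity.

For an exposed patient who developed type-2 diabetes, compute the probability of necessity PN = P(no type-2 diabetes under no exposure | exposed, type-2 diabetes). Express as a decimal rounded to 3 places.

PN ≈ 0.688

p₁ = P(outcome | exposed) = 1603/1948 = 0.8229
p₀ = P(outcome | unexposed) = 220/857 = 0.25671
Under exogeneity and monotonicity, PN = (p₁ − p₀)/p₁.
PN = (0.8229 − 0.25671) / 0.8229 ≈ 0.6880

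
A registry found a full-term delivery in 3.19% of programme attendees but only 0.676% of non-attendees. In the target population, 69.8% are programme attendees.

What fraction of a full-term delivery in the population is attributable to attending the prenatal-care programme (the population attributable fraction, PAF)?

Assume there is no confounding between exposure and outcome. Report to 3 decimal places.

p₁ = 0.0319, p₀ = 0.00676.
Overall risk P(Y=1) = π·p₁ + (1−π)·p₀ = 0.698×0.0319 + 0.302×0.00676 = 0.024308.
Under exogeneity, PAF = [P(Y=1) − p₀] / P(Y=1).
PAF = (0.024308 − 0.00676) / 0.024308 ≈ 0.7219

PAF ≈ 0.722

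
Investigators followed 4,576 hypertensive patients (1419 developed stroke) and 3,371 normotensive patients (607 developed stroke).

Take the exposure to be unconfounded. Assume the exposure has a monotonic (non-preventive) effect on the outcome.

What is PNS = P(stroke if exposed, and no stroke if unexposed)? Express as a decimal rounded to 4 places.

p₁ = P(outcome | exposed) = 1419/4576 = 0.3101
p₀ = P(outcome | unexposed) = 607/3371 = 0.18007
Under exogeneity and monotonicity, PNS = p₁ − p₀.
PNS = 0.3101 − 0.18007 = 0.13003

PNS ≈ 0.1300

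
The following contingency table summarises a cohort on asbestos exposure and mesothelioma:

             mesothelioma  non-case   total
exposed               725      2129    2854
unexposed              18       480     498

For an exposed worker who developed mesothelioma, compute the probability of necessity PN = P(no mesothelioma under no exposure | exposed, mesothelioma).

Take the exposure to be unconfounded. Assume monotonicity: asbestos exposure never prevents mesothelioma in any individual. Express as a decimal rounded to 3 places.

p₁ = P(outcome | exposed) = 725/2854 = 0.25403
p₀ = P(outcome | unexposed) = 18/498 = 0.036145
Under exogeneity and monotonicity, PN = (p₁ − p₀)/p₁.
PN = (0.25403 − 0.036145) / 0.25403 ≈ 0.8577

PN ≈ 0.858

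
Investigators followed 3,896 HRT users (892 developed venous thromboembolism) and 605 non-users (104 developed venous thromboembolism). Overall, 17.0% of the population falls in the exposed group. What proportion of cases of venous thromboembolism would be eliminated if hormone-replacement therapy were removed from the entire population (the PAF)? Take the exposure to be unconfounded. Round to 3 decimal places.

PAF ≈ 0.053

p₁ = P(outcome | exposed) = 892/3896 = 0.22895
p₀ = P(outcome | unexposed) = 104/605 = 0.1719
Overall risk P(Y=1) = π·p₁ + (1−π)·p₀ = 0.17×0.22895 + 0.83×0.1719 = 0.1816.
Under exogeneity, PAF = [P(Y=1) − p₀] / P(Y=1).
PAF = (0.1816 − 0.1719) / 0.1816 ≈ 0.0534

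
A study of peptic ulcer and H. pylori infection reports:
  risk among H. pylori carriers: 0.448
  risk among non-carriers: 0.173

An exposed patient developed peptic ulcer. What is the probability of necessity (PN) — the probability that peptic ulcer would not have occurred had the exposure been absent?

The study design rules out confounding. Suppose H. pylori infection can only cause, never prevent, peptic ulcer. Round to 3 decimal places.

PN ≈ 0.614

Let p₁ = 0.448, p₀ = 0.173.
Under exogeneity and monotonicity, PN = (p₁ − p₀) / p₁.
PN = (0.448 − 0.173) / 0.448 = 0.275 / 0.448 ≈ 0.6138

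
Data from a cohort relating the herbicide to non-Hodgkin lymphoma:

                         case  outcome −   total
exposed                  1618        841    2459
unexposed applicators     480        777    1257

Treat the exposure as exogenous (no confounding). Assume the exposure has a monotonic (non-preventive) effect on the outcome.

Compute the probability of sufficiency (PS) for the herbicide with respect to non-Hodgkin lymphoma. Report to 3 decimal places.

PS ≈ 0.447

p₁ = P(outcome | exposed) = 1618/2459 = 0.65799
p₀ = P(outcome | unexposed) = 480/1257 = 0.38186
Under exogeneity and monotonicity, PS = (p₁ − p₀)/(1 − p₀).
PS = (0.65799 − 0.38186) / 0.61814 ≈ 0.4467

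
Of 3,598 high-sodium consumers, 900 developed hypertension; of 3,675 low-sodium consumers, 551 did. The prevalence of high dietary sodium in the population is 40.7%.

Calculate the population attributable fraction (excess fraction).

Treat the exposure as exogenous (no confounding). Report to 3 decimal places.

PAF ≈ 0.214

p₁ = P(outcome | exposed) = 900/3598 = 0.25014
p₀ = P(outcome | unexposed) = 551/3675 = 0.14993
Overall risk P(Y=1) = π·p₁ + (1−π)·p₀ = 0.407×0.25014 + 0.593×0.14993 = 0.19072.
Under exogeneity, PAF = [P(Y=1) − p₀] / P(Y=1).
PAF = (0.19072 − 0.14993) / 0.19072 ≈ 0.2138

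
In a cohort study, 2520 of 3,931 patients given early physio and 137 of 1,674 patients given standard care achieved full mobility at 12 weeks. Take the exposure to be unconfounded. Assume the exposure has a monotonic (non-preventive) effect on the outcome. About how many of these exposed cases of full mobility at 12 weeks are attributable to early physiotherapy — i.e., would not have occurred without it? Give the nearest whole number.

about 2198 cases

p₁ = P(outcome | exposed) = 2520/3931 = 0.64106
p₀ = P(outcome | unexposed) = 137/1674 = 0.08184
PN = (p₁ − p₀)/p₁ = (0.64106 − 0.08184) / 0.64106 ≈ 0.87234.
Attributable cases ≈ PN × (exposed cases) = 0.87234 × 2520 ≈ 2198.29.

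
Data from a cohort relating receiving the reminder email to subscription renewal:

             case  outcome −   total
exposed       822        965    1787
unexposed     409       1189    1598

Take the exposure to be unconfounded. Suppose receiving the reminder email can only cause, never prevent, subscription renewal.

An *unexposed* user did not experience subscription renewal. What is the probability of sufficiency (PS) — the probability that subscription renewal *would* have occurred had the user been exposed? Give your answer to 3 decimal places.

PS ≈ 0.274

p₁ = P(outcome | exposed) = 822/1787 = 0.45999
p₀ = P(outcome | unexposed) = 409/1598 = 0.25594
Under exogeneity and monotonicity, PS = (p₁ − p₀)/(1 − p₀).
PS = (0.45999 − 0.25594) / 0.74406 ≈ 0.2742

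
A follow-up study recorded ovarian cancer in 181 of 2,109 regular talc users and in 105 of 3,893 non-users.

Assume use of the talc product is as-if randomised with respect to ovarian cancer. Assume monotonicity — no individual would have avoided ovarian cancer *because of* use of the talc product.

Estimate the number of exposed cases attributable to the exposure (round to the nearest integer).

p₁ = P(outcome | exposed) = 181/2109 = 0.085823
p₀ = P(outcome | unexposed) = 105/3893 = 0.026971
PN = (p₁ − p₀)/p₁ = (0.085823 − 0.026971) / 0.085823 ≈ 0.68573.
Attributable cases ≈ PN × (exposed cases) = 0.68573 × 181 ≈ 124.12.

about 124 cases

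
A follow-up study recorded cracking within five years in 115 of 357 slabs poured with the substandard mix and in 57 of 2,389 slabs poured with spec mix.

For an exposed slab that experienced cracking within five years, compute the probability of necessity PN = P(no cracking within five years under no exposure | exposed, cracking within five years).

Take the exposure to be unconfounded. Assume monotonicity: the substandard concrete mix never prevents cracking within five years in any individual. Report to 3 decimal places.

p₁ = P(outcome | exposed) = 115/357 = 0.32213
p₀ = P(outcome | unexposed) = 57/2389 = 0.023859
Under exogeneity and monotonicity, PN = (p₁ − p₀) / p₁.
PN = (0.32213 − 0.023859) / 0.32213 = 0.29827 / 0.32213 ≈ 0.9259

PN ≈ 0.926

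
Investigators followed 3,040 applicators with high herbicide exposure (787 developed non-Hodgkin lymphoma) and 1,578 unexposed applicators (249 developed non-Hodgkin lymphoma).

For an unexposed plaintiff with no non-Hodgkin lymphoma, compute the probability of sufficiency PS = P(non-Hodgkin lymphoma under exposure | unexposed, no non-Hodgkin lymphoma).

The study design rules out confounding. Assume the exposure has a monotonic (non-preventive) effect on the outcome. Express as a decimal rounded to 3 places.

PS ≈ 0.120

p₁ = P(outcome | exposed) = 787/3040 = 0.25888
p₀ = P(outcome | unexposed) = 249/1578 = 0.15779
Under exogeneity and monotonicity, PS = (p₁ − p₀) / (1 − p₀).
PS = (0.25888 − 0.15779) / (1 − 0.15779) = 0.10109 / 0.84221 ≈ 0.1200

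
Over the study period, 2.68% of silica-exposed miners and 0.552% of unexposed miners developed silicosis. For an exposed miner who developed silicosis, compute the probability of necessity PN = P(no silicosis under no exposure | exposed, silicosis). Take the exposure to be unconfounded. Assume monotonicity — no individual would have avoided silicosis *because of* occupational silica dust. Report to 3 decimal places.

p₁ = 0.0268, p₀ = 0.00552.
Under exogeneity and monotonicity, PN = (p₁ − p₀) / p₁.
PN = (0.0268 − 0.00552) / 0.0268 = 0.02128 / 0.0268 ≈ 0.7940

PN ≈ 0.794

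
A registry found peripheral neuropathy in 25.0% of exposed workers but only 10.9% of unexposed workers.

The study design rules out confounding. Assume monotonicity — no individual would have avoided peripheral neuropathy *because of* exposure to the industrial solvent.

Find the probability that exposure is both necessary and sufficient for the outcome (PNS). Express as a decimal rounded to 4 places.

PNS ≈ 0.1410

p₁ = 0.25, p₀ = 0.109.
Under exogeneity and monotonicity, PNS = p₁ − p₀.
PNS = 0.25 − 0.109 = 0.141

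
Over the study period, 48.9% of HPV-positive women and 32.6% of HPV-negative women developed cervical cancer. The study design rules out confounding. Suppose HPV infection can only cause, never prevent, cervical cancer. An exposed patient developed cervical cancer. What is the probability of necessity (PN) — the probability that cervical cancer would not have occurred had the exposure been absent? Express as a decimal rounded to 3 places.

PN ≈ 0.333

p₁ = 0.489, p₀ = 0.326.
Under exogeneity and monotonicity, PN = (p₁ − p₀) / p₁.
PN = (0.489 − 0.326) / 0.489 = 0.163 / 0.489 ≈ 0.3333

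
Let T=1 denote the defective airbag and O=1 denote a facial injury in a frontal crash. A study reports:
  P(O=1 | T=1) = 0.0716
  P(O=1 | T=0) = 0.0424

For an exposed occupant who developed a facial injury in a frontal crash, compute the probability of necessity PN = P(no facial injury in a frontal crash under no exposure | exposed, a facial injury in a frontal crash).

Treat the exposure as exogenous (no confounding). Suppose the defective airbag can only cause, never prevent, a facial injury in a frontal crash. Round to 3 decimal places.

Let p₁ = 0.0716, p₀ = 0.0424.
Under exogeneity and monotonicity, PN = (p₁ − p₀) / p₁.
PN = (0.0716 − 0.0424) / 0.0716 = 0.0292 / 0.0716 ≈ 0.4078

PN ≈ 0.408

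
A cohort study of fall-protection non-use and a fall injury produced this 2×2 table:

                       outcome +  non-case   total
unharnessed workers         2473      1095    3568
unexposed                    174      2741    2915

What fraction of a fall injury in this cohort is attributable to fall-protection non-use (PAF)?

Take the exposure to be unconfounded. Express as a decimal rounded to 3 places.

PAF ≈ 0.854

p₁ = P(outcome | exposed) = 2473/3568 = 0.69311
p₀ = P(outcome | unexposed) = 174/2915 = 0.059691
Exposure prevalence π = 3568/6483 = 0.55036; overall risk P(Y=1) = 0.4083.
Under exogeneity, PAF = [P(Y=1) − p₀]/P(Y=1).
PAF = (0.4083 − 0.059691) / 0.4083 ≈ 0.8538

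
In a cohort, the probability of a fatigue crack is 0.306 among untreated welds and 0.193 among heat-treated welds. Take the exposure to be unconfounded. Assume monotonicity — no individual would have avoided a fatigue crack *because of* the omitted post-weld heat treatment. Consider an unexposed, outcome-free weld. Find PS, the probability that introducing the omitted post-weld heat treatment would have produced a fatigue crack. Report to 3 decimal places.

Let p₁ = 0.306, p₀ = 0.193.
Under exogeneity and monotonicity, PS = (p₁ − p₀) / (1 − p₀).
PS = (0.306 − 0.193) / (1 − 0.193) = 0.113 / 0.807 ≈ 0.1400

PS ≈ 0.140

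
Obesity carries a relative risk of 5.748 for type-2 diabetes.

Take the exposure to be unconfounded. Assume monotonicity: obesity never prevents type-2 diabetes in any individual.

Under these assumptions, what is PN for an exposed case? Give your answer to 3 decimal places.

Under exogeneity and monotonicity, PN = (RR − 1) / RR = 1 − 1/RR.
PN = (5.748 − 1) / 5.748 = 4.748 / 5.748 ≈ 0.8260

PN ≈ 0.826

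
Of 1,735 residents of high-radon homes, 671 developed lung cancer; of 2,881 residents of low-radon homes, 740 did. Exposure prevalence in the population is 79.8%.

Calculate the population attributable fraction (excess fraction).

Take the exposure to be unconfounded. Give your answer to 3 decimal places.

PAF ≈ 0.288

p₁ = P(outcome | exposed) = 671/1735 = 0.38674
p₀ = P(outcome | unexposed) = 740/2881 = 0.25686
Overall risk P(Y=1) = π·p₁ + (1−π)·p₀ = 0.798×0.38674 + 0.202×0.25686 = 0.36051.
Under exogeneity, PAF = [P(Y=1) − p₀] / P(Y=1).
PAF = (0.36051 − 0.25686) / 0.36051 ≈ 0.2875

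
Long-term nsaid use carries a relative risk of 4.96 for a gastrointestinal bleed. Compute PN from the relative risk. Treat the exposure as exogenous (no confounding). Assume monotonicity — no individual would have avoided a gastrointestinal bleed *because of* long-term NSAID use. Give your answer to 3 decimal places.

PN ≈ 0.798

Under exogeneity and monotonicity, PN = (RR − 1) / RR = 1 − 1/RR.
PN = (4.96 − 1) / 4.96 = 3.96 / 4.96 ≈ 0.7984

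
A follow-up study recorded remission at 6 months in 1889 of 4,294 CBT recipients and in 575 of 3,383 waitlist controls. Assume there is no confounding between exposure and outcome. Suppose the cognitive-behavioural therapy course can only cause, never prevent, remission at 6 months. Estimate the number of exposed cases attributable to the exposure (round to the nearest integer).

p₁ = P(outcome | exposed) = 1889/4294 = 0.43992
p₀ = P(outcome | unexposed) = 575/3383 = 0.16997
PN = (p₁ − p₀)/p₁ = (0.43992 − 0.16997) / 0.43992 ≈ 0.61364.
Attributable cases ≈ PN × (exposed cases) = 0.61364 × 1889 ≈ 1159.16.

about 1159 cases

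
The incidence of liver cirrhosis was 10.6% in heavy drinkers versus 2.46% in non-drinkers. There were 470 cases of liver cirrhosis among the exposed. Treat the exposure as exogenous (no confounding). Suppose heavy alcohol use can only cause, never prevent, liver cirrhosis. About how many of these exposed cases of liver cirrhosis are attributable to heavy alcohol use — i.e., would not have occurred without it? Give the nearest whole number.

p₁ = 0.106, p₀ = 0.0246.
PN = (p₁ − p₀)/p₁ = (0.106 − 0.0246) / 0.106 ≈ 0.76792.
Attributable cases ≈ PN × (exposed cases) = 0.76792 × 470 ≈ 360.92.

about 361 cases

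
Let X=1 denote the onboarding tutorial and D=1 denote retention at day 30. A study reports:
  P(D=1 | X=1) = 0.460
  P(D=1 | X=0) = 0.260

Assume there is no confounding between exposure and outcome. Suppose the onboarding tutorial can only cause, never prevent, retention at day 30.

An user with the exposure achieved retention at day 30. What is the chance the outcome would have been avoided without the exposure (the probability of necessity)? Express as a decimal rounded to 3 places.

PN ≈ 0.435

Let p₁ = 0.46, p₀ = 0.26.
Under exogeneity and monotonicity, PN = (p₁ − p₀) / p₁.
PN = (0.46 − 0.26) / 0.46 = 0.2 / 0.46 ≈ 0.4348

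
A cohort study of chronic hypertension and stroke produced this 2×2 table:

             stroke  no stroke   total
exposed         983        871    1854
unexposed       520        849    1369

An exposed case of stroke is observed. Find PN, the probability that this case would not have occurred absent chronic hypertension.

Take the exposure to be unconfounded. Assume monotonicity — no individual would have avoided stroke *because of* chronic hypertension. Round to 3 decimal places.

PN ≈ 0.284

p₁ = P(outcome | exposed) = 983/1854 = 0.5302
p₀ = P(outcome | unexposed) = 520/1369 = 0.37984
Under exogeneity and monotonicity, PN = (p₁ − p₀) / p₁.
PN = (0.5302 − 0.37984) / 0.5302 = 0.15037 / 0.5302 ≈ 0.2836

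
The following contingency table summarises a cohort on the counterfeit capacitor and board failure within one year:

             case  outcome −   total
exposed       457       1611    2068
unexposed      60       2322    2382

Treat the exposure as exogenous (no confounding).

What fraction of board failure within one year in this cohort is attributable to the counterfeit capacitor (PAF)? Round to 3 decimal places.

PAF ≈ 0.783

p₁ = P(outcome | exposed) = 457/2068 = 0.22099
p₀ = P(outcome | unexposed) = 60/2382 = 0.025189
Exposure prevalence π = 2068/4450 = 0.46472; overall risk P(Y=1) = 0.11618.
Under exogeneity, PAF = [P(Y=1) − p₀]/P(Y=1).
PAF = (0.11618 − 0.025189) / 0.11618 ≈ 0.7832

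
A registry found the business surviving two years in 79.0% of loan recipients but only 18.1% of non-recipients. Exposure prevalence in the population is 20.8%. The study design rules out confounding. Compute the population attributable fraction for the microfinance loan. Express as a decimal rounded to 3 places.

p₁ = 0.79, p₀ = 0.181.
Overall risk P(Y=1) = π·p₁ + (1−π)·p₀ = 0.208×0.79 + 0.792×0.181 = 0.30767.
Under exogeneity, PAF = [P(Y=1) − p₀] / P(Y=1).
PAF = (0.30767 − 0.181) / 0.30767 ≈ 0.4117

PAF ≈ 0.412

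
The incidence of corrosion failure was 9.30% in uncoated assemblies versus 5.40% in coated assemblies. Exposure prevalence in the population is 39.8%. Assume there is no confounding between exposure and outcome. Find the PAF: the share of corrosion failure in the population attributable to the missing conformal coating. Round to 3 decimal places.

PAF ≈ 0.223

p₁ = 0.093, p₀ = 0.054.
Overall risk P(Y=1) = π·p₁ + (1−π)·p₀ = 0.398×0.093 + 0.602×0.054 = 0.069522.
Under exogeneity, PAF = [P(Y=1) − p₀] / P(Y=1).
PAF = (0.069522 − 0.054) / 0.069522 ≈ 0.2233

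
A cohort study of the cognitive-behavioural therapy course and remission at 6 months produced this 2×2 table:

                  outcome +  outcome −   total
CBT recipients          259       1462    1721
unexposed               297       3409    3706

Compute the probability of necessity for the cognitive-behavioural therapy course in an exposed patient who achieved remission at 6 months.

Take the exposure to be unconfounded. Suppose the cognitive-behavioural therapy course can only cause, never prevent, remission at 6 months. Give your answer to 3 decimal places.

PN ≈ 0.467

p₁ = P(outcome | exposed) = 259/1721 = 0.15049
p₀ = P(outcome | unexposed) = 297/3706 = 0.08014
Under exogeneity and monotonicity, PN = (p₁ − p₀)/p₁.
PN = (0.15049 − 0.08014) / 0.15049 ≈ 0.4675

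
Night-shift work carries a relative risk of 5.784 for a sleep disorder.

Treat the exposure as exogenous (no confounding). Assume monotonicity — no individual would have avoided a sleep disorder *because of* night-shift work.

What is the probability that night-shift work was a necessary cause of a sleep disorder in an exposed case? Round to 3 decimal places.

PN ≈ 0.827

Under exogeneity and monotonicity, PN = (RR − 1) / RR = 1 − 1/RR.
PN = (5.784 − 1) / 5.784 = 4.784 / 5.784 ≈ 0.8271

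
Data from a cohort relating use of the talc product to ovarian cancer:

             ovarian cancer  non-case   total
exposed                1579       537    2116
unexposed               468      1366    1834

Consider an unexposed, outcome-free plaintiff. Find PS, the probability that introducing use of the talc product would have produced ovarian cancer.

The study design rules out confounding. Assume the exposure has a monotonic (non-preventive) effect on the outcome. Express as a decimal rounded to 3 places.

p₁ = P(outcome | exposed) = 1579/2116 = 0.74622
p₀ = P(outcome | unexposed) = 468/1834 = 0.25518
Under exogeneity and monotonicity, PS = (p₁ − p₀) / (1 − p₀).
PS = (0.74622 − 0.25518) / (1 − 0.25518) = 0.49104 / 0.74482 ≈ 0.6593

PS ≈ 0.659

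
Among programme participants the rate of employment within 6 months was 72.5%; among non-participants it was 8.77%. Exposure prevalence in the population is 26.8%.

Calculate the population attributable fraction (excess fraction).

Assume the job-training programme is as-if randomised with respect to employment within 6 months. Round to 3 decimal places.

p₁ = 0.725, p₀ = 0.0877.
Overall risk P(Y=1) = π·p₁ + (1−π)·p₀ = 0.268×0.725 + 0.732×0.0877 = 0.2585.
Under exogeneity, PAF = [P(Y=1) − p₀] / P(Y=1).
PAF = (0.2585 − 0.0877) / 0.2585 ≈ 0.6607

PAF ≈ 0.661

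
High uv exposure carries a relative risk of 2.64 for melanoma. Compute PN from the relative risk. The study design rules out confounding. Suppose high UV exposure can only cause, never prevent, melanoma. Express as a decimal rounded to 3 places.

Under exogeneity and monotonicity, PN = (RR − 1) / RR = 1 − 1/RR.
PN = (2.64 − 1) / 2.64 = 1.64 / 2.64 ≈ 0.6212

PN ≈ 0.621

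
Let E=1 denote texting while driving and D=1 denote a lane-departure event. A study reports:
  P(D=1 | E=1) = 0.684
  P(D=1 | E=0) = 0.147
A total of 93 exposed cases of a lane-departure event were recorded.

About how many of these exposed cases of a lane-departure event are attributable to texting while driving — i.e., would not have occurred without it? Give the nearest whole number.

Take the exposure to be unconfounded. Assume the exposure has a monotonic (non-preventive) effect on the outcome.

Let p₁ = 0.684, p₀ = 0.147.
PN = (p₁ − p₀)/p₁ = (0.684 − 0.147) / 0.684 ≈ 0.78509.
Attributable cases ≈ PN × (exposed cases) = 0.78509 × 93 ≈ 73.01.

about 73 cases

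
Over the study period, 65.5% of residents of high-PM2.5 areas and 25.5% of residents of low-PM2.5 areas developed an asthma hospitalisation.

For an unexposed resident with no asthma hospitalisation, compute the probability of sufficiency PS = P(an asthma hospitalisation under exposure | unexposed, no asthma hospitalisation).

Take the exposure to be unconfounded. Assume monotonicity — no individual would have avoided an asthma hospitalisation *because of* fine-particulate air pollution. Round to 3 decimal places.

p₁ = 0.655, p₀ = 0.255.
Under exogeneity and monotonicity, PS = (p₁ − p₀) / (1 − p₀).
PS = (0.655 − 0.255) / (1 − 0.255) = 0.4 / 0.745 ≈ 0.5369

PS ≈ 0.537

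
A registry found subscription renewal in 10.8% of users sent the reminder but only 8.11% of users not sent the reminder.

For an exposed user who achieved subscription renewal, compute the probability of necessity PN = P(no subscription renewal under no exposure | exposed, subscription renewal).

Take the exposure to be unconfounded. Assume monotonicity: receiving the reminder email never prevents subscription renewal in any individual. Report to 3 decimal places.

PN ≈ 0.249

p₁ = 0.108, p₀ = 0.0811.
Under exogeneity and monotonicity, PN = (p₁ − p₀) / p₁.
PN = (0.108 − 0.0811) / 0.108 = 0.0269 / 0.108 ≈ 0.2491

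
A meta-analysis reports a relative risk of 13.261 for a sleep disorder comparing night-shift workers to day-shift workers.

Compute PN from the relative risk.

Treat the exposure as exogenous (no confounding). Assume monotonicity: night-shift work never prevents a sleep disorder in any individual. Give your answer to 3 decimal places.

Under exogeneity and monotonicity, PN = (RR − 1) / RR = 1 − 1/RR.
PN = (13.261 − 1) / 13.261 = 12.26 / 13.261 ≈ 0.9246

PN ≈ 0.925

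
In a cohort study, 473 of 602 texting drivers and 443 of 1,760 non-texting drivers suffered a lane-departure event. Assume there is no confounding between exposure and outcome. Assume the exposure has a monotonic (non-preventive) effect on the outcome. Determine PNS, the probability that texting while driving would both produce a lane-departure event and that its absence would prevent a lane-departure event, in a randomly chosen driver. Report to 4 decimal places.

p₁ = P(outcome | exposed) = 473/602 = 0.78571
p₀ = P(outcome | unexposed) = 443/1760 = 0.2517
Under exogeneity and monotonicity, PNS = p₁ − p₀.
PNS = 0.78571 − 0.2517 = 0.53401

PNS ≈ 0.5340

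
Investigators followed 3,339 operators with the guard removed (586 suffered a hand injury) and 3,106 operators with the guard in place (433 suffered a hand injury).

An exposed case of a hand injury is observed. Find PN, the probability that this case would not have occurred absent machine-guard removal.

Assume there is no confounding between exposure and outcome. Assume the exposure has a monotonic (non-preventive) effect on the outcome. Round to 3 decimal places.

p₁ = P(outcome | exposed) = 586/3339 = 0.1755
p₀ = P(outcome | unexposed) = 433/3106 = 0.13941
Under exogeneity and monotonicity, PN = (p₁ − p₀) / p₁.
PN = (0.1755 − 0.13941) / 0.1755 = 0.036094 / 0.1755 ≈ 0.2057

PN ≈ 0.206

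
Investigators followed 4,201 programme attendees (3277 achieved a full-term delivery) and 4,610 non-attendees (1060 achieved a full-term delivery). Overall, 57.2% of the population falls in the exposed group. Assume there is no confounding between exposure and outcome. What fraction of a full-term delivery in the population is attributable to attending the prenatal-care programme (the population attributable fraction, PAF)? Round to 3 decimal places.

p₁ = P(outcome | exposed) = 3277/4201 = 0.78005
p₀ = P(outcome | unexposed) = 1060/4610 = 0.22993
Overall risk P(Y=1) = π·p₁ + (1−π)·p₀ = 0.572×0.78005 + 0.428×0.22993 = 0.5446.
Under exogeneity, PAF = [P(Y=1) − p₀] / P(Y=1).
PAF = (0.5446 − 0.22993) / 0.5446 ≈ 0.5778

PAF ≈ 0.578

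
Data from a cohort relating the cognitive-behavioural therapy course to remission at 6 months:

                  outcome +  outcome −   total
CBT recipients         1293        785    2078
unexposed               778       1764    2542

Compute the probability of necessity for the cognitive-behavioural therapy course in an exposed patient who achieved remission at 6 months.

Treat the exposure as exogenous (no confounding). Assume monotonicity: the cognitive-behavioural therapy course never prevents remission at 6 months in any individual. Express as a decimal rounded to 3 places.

p₁ = P(outcome | exposed) = 1293/2078 = 0.62223
p₀ = P(outcome | unexposed) = 778/2542 = 0.30606
Under exogeneity and monotonicity, PN = (p₁ − p₀)/p₁.
PN = (0.62223 − 0.30606) / 0.62223 ≈ 0.5081

PN ≈ 0.508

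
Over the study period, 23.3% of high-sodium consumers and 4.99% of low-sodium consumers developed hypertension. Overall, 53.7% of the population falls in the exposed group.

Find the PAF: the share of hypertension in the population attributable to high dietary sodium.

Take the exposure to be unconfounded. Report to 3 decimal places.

PAF ≈ 0.663

p₁ = 0.233, p₀ = 0.0499.
Overall risk P(Y=1) = π·p₁ + (1−π)·p₀ = 0.537×0.233 + 0.463×0.0499 = 0.14822.
Under exogeneity, PAF = [P(Y=1) − p₀] / P(Y=1).
PAF = (0.14822 − 0.0499) / 0.14822 ≈ 0.6633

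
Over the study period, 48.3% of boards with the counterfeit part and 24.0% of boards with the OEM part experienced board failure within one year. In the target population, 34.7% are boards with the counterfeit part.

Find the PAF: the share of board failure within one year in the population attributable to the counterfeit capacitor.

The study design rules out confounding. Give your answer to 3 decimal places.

p₁ = 0.483, p₀ = 0.24.
Overall risk P(Y=1) = π·p₁ + (1−π)·p₀ = 0.347×0.483 + 0.653×0.24 = 0.32432.
Under exogeneity, PAF = [P(Y=1) − p₀] / P(Y=1).
PAF = (0.32432 − 0.24) / 0.32432 ≈ 0.2600

PAF ≈ 0.260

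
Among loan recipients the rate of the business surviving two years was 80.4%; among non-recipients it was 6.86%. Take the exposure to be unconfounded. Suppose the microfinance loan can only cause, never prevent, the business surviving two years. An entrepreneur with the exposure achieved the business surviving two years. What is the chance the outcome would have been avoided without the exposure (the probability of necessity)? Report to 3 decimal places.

p₁ = 0.804, p₀ = 0.0686.
Under exogeneity and monotonicity, PN = (p₁ − p₀) / p₁.
PN = (0.804 − 0.0686) / 0.804 = 0.7354 / 0.804 ≈ 0.9147

PN ≈ 0.915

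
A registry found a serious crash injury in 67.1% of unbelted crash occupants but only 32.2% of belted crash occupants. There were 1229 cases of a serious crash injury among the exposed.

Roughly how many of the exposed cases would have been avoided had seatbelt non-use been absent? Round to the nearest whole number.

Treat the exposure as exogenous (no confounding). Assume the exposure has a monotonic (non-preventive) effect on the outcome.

about 639 cases

p₁ = 0.671, p₀ = 0.322.
PN = (p₁ − p₀)/p₁ = (0.671 − 0.322) / 0.671 ≈ 0.52012.
Attributable cases ≈ PN × (exposed cases) = 0.52012 × 1229 ≈ 639.23.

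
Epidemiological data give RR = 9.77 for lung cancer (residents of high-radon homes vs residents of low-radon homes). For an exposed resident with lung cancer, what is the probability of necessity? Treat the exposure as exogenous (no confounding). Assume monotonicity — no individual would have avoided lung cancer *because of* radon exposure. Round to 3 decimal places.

Under exogeneity and monotonicity, PN = (RR − 1) / RR = 1 − 1/RR.
PN = (9.77 − 1) / 9.77 = 8.77 / 9.77 ≈ 0.8976

PN ≈ 0.898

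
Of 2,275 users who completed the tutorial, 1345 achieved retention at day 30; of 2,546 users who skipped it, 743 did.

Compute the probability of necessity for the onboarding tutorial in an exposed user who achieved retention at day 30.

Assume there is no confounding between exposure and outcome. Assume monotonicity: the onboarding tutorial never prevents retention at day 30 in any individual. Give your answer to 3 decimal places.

PN ≈ 0.506

p₁ = P(outcome | exposed) = 1345/2275 = 0.59121
p₀ = P(outcome | unexposed) = 743/2546 = 0.29183
Under exogeneity and monotonicity, PN = (p₁ − p₀) / p₁.
PN = (0.59121 − 0.29183) / 0.59121 = 0.29938 / 0.59121 ≈ 0.5064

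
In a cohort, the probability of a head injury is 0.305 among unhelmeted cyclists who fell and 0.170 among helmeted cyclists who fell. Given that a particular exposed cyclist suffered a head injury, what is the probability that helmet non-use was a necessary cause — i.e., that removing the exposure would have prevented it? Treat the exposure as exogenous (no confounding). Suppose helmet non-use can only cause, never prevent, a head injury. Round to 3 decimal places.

Let p₁ = 0.305, p₀ = 0.17.
Under exogeneity and monotonicity, PN = (p₁ − p₀) / p₁.
PN = (0.305 − 0.17) / 0.305 = 0.135 / 0.305 ≈ 0.4426

PN ≈ 0.443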